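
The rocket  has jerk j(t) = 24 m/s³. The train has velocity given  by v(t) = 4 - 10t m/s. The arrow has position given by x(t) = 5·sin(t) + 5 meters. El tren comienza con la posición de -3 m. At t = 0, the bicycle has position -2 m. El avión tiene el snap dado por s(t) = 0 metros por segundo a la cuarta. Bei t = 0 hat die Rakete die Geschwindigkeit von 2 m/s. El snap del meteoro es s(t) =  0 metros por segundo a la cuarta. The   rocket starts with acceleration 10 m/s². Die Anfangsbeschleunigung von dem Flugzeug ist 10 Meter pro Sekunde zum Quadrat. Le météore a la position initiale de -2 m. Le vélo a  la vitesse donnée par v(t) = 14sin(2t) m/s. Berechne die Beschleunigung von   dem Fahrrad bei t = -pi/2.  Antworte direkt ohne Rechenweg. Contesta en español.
En t = -pi/2, a = -28.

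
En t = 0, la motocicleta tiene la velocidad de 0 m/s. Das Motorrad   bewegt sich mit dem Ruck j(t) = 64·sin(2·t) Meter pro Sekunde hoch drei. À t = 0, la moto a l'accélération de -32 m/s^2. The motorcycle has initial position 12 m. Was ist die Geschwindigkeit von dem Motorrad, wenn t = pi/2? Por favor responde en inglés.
We need to integrate our jerk equation j(t) = 64·sin(2·t) 2 times. Finding the antiderivative of j(t) and using a(0) = -32: a(t) = -32·cos(2·t). Integrating acceleration and using the initial condition v(0) = 0, we get v(t) = -16·sin(2·t). We have velocity v(t) = -16·sin(2·t). Substituting t = pi/2: v(pi/2) = 0.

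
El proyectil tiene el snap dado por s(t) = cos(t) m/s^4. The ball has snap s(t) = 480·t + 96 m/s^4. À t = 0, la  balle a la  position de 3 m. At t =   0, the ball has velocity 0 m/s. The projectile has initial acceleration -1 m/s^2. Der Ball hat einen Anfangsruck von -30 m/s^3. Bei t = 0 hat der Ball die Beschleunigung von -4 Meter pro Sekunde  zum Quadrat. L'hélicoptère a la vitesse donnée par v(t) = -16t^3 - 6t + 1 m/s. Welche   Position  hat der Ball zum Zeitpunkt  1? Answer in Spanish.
Para resolver esto, necesitamos tomar 4 integrales de nuestra ecuación del snap s(t) = 480·t + 96. Integrando el snap y usando la condición inicial j(0) = -30, obtenemos j(t) = 240·t^2 + 96·t - 30. La integral de la sacudida, con a(0) = -4, da la aceleración: a(t) = 80·t^3 + 48·t^2 - 30·t - 4. La antiderivada de la aceleración, con v(0) = 0, da la velocidad: v(t) = t·(20·t^3 + 16·t^2 - 15·t - 4). La antiderivada de la velocidad es la posición. Usando x(0) = 3, obtenemos x(t) = 4·t^5 + 4·t^4 - 5·t^3 - 2·t^2 + 3. De la ecuación de la posición x(t) = 4·t^5 + 4·t^4 - 5·t^3 - 2·t^2 + 3, sustituimos t = 1 para obtener x = 4.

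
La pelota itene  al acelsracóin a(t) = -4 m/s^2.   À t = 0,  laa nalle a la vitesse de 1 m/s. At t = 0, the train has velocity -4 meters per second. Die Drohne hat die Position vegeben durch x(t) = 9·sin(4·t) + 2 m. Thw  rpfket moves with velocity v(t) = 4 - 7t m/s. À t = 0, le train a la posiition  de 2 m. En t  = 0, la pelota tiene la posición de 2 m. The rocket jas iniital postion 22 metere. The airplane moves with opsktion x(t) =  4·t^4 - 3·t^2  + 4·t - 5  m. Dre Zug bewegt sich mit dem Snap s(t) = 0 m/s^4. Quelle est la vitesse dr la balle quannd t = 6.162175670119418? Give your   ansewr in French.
Nous devons intégrer notre équation de l'accélération a(t) = -4 1 fois. En intégrant l'accélération et en utilisant la condition initiale v(0) = 1, nous obtenons v(t) = 1 - 4·t. En utilisant v(t) = 1 - 4·t et en substituant t = 6.162175670119418, nous trouvons v = -23.6487026804777.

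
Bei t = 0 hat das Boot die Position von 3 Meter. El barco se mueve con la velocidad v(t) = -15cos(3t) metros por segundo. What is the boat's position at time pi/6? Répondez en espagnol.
Debemos encontrar la antiderivada de nuestra ecuación de la velocidad v(t) = -15·cos(3·t) 1 vez. La integral de la velocidad, con x(0) = 3, da la posición: x(t) = 3 - 5·sin(3·t). Usando x(t) = 3 - 5·sin(3·t) y sustituyendo t = pi/6, encontramos x = -2.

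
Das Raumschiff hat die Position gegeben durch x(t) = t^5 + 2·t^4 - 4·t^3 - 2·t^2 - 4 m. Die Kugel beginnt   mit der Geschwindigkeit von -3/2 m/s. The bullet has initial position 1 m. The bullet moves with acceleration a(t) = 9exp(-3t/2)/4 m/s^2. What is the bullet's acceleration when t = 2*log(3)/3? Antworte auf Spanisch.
De la ecuación de la aceleración a(t) = 9·exp(-3·t/2)/4, sustituimos t = 2*log(3)/3 para obtener a = 3/4.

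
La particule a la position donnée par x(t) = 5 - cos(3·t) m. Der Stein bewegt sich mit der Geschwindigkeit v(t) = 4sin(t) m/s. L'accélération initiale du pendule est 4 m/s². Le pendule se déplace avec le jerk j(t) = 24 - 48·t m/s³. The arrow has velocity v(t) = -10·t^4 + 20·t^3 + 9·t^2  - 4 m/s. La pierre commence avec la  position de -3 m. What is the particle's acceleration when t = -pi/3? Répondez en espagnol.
Partiendo de la posición x(t) = 5 - cos(3·t), tomamos 2 derivadas. Tomando d/dt de x(t), encontramos v(t) = 3·sin(3·t). La derivada de la velocidad da la aceleración: a(t) = 9·cos(3·t). De la ecuación de la aceleración a(t) = 9·cos(3·t), sustituimos t = -pi/3 para obtener a = -9.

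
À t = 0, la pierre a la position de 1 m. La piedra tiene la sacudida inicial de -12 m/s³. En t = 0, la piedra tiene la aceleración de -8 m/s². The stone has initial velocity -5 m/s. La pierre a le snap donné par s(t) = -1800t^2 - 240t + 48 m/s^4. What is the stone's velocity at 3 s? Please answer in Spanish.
Partiendo del snap s(t) = -1800·t^2 - 240·t + 48, tomamos 3 antiderivadas. Tomando ∫s(t)dt y aplicando j(0) = -12, encontramos j(t) = -600·t^3 - 120·t^2 + 48·t - 12. Integrando la sacudida y usando la condición inicial a(0) = -8, obtenemos a(t) = -150·t^4 - 40·t^3 + 24·t^2 - 12·t - 8. Tomando ∫a(t)dt y aplicando v(0) = -5, encontramos v(t) = -30·t^5 - 10·t^4 + 8·t^3 - 6·t^2 - 8·t - 5. Usando v(t) = -30·t^5 - 10·t^4 + 8·t^3 - 6·t^2 - 8·t - 5 y sustituyendo t = 3, encontramos v = -7967.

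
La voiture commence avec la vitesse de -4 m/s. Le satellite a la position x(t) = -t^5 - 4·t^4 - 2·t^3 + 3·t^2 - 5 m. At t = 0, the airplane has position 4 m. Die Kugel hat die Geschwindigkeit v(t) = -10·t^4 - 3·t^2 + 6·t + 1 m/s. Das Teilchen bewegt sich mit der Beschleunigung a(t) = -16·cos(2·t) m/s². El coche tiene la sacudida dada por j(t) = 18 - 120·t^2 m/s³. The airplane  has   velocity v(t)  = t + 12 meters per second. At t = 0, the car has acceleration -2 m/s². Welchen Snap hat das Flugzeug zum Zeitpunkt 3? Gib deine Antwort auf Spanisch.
Partiendo de la velocidad v(t) = t + 12, tomamos 3 derivadas. Tomando d/dt de v(t), encontramos a(t) = 1. La derivada de la aceleración da la sacudida: j(t) = 0. Derivando la sacudida, obtenemos el snap: s(t) = 0. Usando s(t) = 0 y sustituyendo t = 3, encontramos s = 0.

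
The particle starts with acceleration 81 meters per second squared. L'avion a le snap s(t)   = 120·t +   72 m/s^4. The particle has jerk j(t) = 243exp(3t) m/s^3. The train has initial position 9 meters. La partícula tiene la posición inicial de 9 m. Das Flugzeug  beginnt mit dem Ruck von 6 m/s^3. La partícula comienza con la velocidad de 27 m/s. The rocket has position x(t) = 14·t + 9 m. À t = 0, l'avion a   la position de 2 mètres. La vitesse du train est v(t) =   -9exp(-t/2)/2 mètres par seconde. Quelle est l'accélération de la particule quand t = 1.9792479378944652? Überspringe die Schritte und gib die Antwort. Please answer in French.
L'accélération à t = 1.9792479378944652 est a = 30705.3740380708.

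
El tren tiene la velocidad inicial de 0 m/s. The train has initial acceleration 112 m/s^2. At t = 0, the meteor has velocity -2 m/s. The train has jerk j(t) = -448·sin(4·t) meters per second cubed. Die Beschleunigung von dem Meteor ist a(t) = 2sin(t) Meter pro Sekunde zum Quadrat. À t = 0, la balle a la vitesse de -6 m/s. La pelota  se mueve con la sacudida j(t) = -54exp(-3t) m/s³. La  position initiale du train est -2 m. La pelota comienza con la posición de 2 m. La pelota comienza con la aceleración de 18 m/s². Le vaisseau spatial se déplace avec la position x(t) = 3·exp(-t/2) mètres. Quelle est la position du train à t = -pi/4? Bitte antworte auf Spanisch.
Partiendo de la sacudida j(t) = -448·sin(4·t), tomamos 3 antiderivadas. La integral de la sacudida, con a(0) = 112, da la aceleración: a(t) = 112·cos(4·t). La integral de la aceleración, con v(0) = 0, da la velocidad: v(t) = 28·sin(4·t). Tomando ∫v(t)dt y aplicando x(0) = -2, encontramos x(t) = 5 - 7·cos(4·t). Tenemos la posición x(t) = 5 - 7·cos(4·t). Sustituyendo t = -pi/4: x(-pi/4) = 12.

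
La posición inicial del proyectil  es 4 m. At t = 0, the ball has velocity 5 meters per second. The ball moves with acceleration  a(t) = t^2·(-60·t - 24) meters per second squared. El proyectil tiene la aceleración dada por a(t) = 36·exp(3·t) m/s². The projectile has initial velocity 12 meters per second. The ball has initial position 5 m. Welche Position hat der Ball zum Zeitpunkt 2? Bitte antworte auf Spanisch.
Partiendo de la aceleración a(t) = t^2·(-60·t - 24), tomamos 2 integrales. Tomando ∫a(t)dt y aplicando v(0) = 5, encontramos v(t) = -15·t^4 - 8·t^3 + 5. Tomando ∫v(t)dt y aplicando x(0) = 5, encontramos x(t) = -3·t^5 - 2·t^4 + 5·t + 5. Tenemos la posición x(t) = -3·t^5 - 2·t^4 + 5·t + 5. Sustituyendo t = 2: x(2) = -113.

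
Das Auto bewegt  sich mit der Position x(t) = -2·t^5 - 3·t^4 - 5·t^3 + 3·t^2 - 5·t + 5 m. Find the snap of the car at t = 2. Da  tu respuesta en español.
Para resolver esto, necesitamos tomar 4 derivadas de nuestra ecuación de la posición x(t) = -2·t^5 - 3·t^4 - 5·t^3 + 3·t^2 - 5·t + 5. Derivando la posición, obtenemos la velocidad: v(t) = -10·t^4 - 12·t^3 - 15·t^2 + 6·t - 5. Derivando la velocidad, obtenemos la aceleración: a(t) = -40·t^3 - 36·t^2 - 30·t + 6. Derivando la aceleración, obtenemos la sacudida: j(t) = -120·t^2 - 72·t - 30. Tomando d/dt de j(t), encontramos s(t) = -240·t - 72. Tenemos el snap s(t) = -240·t - 72. Sustituyendo t = 2: s(2) = -552.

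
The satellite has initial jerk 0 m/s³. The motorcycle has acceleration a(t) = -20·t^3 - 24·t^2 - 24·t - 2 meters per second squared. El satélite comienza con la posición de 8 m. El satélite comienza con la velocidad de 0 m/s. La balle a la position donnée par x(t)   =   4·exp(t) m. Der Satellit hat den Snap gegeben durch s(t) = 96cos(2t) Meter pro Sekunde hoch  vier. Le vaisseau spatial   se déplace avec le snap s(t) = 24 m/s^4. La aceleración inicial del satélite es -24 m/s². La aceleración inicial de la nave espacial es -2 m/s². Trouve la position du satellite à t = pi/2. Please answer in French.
Nous devons intégrer notre équation du snap s(t) = 96·cos(2·t) 4 fois. La primitive du snap, avec j(0) = 0, donne le jerk: j(t) = 48·sin(2·t). L'intégrale du jerk est l'accélération. En utilisant a(0) = -24, nous obtenons a(t) = -24·cos(2·t). La primitive de l'accélération, avec v(0) = 0, donne la vitesse: v(t) = -12·sin(2·t). La primitive de la vitesse, avec x(0) = 8, donne la position: x(t) = 6·cos(2·t) + 2. En utilisant x(t) = 6·cos(2·t) + 2 et en substituant t = pi/2, nous trouvons x = -4.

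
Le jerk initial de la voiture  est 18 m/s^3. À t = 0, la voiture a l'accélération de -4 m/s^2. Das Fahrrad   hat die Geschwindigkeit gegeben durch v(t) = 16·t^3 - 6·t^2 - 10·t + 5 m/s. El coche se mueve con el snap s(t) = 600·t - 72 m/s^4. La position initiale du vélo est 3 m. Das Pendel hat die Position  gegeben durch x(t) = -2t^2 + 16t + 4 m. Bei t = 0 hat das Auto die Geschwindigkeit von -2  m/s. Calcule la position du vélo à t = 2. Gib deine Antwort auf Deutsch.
Wir müssen unsere Gleichung für die Geschwindigkeit v(t) = 16·t^3 - 6·t^2 - 10·t + 5 1-mal integrieren. Das Integral von der Geschwindigkeit, mit x(0) = 3, ergibt die Position: x(t) = 4·t^4 - 2·t^3 - 5·t^2 + 5·t + 3. Wir haben die Position x(t) = 4·t^4 - 2·t^3 - 5·t^2 + 5·t + 3. Durch Einsetzen von t = 2: x(2) = 41.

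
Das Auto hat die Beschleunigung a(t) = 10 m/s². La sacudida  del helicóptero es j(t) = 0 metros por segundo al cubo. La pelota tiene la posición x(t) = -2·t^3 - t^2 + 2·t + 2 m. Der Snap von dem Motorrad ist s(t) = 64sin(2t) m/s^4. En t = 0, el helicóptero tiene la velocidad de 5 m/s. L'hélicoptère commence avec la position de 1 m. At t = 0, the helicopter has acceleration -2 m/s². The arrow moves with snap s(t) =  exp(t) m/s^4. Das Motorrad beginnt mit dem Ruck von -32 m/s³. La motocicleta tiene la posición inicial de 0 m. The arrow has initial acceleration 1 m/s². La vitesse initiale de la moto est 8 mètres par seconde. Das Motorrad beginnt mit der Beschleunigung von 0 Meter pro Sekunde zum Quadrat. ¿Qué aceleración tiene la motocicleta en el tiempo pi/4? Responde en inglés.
We need to integrate our snap equation s(t) = 64·sin(2·t) 2 times. The antiderivative of snap is jerk. Using j(0) = -32, we get j(t) = -32·cos(2·t). The integral of jerk is acceleration. Using a(0) = 0, we get a(t) = -16·sin(2·t). From the given acceleration equation a(t) = -16·sin(2·t), we substitute t = pi/4 to get a = -16.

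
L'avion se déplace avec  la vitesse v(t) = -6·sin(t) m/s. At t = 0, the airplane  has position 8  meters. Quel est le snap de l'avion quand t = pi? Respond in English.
Starting from velocity v(t) = -6·sin(t), we take 3 derivatives. Taking d/dt of v(t), we find a(t) = -6·cos(t). Differentiating acceleration, we get jerk: j(t) = 6·sin(t). Differentiating jerk, we get snap: s(t) = 6·cos(t). We have snap s(t) = 6·cos(t). Substituting t = pi: s(pi) = -6.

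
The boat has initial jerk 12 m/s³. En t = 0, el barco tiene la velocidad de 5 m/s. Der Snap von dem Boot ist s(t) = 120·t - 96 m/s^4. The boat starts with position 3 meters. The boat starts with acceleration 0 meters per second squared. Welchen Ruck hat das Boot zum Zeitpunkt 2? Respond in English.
We must find the integral of our snap equation s(t) = 120·t - 96 1 time. The integral of snap, with j(0) = 12, gives jerk: j(t) = 60·t^2 - 96·t + 12. From the given jerk equation j(t) = 60·t^2 - 96·t + 12, we substitute t = 2 to get j = 60.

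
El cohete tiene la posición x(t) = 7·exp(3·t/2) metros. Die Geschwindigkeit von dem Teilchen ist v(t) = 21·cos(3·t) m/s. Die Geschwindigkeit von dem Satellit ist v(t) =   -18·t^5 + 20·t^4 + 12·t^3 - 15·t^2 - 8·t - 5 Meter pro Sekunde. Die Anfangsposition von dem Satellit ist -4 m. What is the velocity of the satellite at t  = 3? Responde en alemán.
Wir haben die Geschwindigkeit v(t) = -18·t^5 + 20·t^4 + 12·t^3 - 15·t^2 - 8·t - 5. Durch Einsetzen von t = 3: v(3) = -2594.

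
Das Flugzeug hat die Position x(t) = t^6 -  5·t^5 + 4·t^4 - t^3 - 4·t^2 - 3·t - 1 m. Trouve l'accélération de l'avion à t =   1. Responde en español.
Para resolver esto, necesitamos tomar 2 derivadas de nuestra ecuación de la posición x(t) = t^6 - 5·t^5 + 4·t^4 - t^3 - 4·t^2 - 3·t - 1. Derivando la posición, obtenemos la velocidad: v(t) = 6·t^5 - 25·t^4 + 16·t^3 - 3·t^2 - 8·t - 3. Tomando d/dt de v(t), encontramos a(t) = 30·t^4 - 100·t^3 + 48·t^2 - 6·t - 8. De la ecuación de la aceleración a(t) = 30·t^4 - 100·t^3 + 48·t^2 - 6·t - 8, sustituimos t = 1 para obtener a = -36.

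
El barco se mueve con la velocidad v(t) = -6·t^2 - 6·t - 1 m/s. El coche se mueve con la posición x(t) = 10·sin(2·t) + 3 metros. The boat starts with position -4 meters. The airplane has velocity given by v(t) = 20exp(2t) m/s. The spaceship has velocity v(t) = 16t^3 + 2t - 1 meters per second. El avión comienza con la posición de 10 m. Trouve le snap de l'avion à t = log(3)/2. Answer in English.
To solve this, we need to take 3 derivatives of our velocity equation v(t) = 20·exp(2·t). Differentiating velocity, we get acceleration: a(t) = 40·exp(2·t). Differentiating acceleration, we get jerk: j(t) = 80·exp(2·t). Taking d/dt of j(t), we find s(t) = 160·exp(2·t). From the given snap equation s(t) = 160·exp(2·t), we substitute t = log(3)/2 to get s = 480.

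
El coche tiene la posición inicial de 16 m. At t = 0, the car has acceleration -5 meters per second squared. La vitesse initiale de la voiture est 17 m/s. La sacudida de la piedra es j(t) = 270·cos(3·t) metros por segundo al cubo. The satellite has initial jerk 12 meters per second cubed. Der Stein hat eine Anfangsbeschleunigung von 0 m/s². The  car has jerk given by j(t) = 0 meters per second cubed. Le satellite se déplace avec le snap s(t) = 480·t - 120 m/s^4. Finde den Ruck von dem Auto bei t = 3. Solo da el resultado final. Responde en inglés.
j(3) = 0.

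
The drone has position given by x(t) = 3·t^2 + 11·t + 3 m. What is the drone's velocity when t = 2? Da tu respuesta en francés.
Pour résoudre ceci, nous devons prendre 1 dérivée de notre équation de la position x(t) = 3·t^2 + 11·t + 3. La dérivée de la position donne la vitesse: v(t) = 6·t + 11. De l'équation de la vitesse v(t) = 6·t + 11, nous substituons t = 2 pour obtenir v = 23.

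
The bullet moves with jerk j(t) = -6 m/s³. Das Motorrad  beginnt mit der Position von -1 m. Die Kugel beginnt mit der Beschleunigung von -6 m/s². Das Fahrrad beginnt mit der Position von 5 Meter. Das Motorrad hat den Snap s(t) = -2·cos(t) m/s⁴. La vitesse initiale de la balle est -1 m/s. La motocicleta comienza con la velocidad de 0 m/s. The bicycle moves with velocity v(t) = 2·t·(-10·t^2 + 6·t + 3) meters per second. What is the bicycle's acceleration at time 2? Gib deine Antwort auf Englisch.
Starting from velocity v(t) = 2·t·(-10·t^2 + 6·t + 3), we take 1 derivative. The derivative of velocity gives acceleration: a(t) = -20·t^2 + 2·t·(6 - 20·t) + 12·t + 6. Using a(t) = -20·t^2 + 2·t·(6 - 20·t) + 12·t + 6 and substituting t = 2, we find a = -186.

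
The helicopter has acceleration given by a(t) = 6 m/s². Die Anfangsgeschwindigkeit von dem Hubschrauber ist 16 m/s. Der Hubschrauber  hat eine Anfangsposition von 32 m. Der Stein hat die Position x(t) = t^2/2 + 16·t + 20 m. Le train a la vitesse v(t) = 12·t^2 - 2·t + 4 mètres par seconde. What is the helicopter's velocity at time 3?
To solve this, we need to take 1 integral of our acceleration equation a(t) = 6. Finding the antiderivative of a(t) and using v(0) = 16: v(t) = 6·t + 16. We have velocity v(t) = 6·t + 16. Substituting t = 3: v(3) = 34.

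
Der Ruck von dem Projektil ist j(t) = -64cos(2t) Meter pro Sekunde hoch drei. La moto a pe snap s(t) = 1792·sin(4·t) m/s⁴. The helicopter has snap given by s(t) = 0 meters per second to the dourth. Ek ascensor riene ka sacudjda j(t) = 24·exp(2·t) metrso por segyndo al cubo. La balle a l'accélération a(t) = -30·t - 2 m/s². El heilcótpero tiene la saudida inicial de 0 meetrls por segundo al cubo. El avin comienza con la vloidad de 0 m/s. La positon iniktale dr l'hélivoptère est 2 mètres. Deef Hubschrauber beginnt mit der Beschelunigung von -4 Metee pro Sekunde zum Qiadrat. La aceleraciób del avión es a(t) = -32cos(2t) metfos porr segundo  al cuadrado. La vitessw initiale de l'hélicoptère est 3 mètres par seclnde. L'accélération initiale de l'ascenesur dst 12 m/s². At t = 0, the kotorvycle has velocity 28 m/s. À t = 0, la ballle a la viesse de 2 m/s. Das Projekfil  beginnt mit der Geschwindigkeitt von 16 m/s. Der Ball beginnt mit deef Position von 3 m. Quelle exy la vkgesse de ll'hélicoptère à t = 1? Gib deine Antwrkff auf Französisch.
Pour résoudre ceci, nous devons prendre 3 primitives de notre équation du snap s(t) = 0. La primitive du snap, avec j(0) = 0, donne le jerk: j(t) = 0. L'intégrale du jerk, avec a(0) = -4, donne l'accélération: a(t) = -4. En intégrant l'accélération et en utilisant la condition initiale v(0) = 3, nous obtenons v(t) = 3 - 4·t. De l'équation de la vitesse v(t) = 3 - 4·t, nous substituons t = 1 pour obtenir v = -1.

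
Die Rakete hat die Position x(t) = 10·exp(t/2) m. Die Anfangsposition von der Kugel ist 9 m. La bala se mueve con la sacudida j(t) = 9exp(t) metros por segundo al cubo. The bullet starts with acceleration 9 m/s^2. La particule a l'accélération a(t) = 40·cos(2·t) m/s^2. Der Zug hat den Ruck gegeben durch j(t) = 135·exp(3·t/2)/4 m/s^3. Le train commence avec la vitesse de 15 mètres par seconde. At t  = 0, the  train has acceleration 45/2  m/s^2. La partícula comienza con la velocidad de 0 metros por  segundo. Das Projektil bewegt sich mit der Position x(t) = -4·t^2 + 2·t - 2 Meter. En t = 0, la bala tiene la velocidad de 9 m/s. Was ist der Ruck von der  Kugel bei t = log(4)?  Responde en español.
Tenemos la sacudida j(t) = 9·exp(t). Sustituyendo t = log(4): j(log(4)) = 36.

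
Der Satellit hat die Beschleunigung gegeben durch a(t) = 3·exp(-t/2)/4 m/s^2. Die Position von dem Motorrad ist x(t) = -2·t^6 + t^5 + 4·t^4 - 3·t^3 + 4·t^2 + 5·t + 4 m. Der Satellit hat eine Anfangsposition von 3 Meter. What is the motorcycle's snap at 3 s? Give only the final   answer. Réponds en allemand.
Der Snap bei t = 3 ist s = -6024.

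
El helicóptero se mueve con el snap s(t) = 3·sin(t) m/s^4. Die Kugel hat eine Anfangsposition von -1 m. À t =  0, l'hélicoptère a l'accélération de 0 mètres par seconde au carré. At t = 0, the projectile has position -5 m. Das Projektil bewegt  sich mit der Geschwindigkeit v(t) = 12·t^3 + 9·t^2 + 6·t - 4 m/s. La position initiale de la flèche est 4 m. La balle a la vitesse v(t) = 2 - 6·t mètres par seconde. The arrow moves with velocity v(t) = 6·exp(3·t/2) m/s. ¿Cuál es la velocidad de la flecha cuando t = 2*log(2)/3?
De la ecuación de la velocidad v(t) = 6·exp(3·t/2), sustituimos t = 2*log(2)/3 para obtener v = 12.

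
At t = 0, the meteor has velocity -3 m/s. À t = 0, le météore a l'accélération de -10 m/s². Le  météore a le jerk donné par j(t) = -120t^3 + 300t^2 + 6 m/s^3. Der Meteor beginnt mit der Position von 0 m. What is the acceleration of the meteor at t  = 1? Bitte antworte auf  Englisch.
Starting from jerk j(t) = -120·t^3 + 300·t^2 + 6, we take 1 integral. Integrating jerk and using the initial condition a(0) = -10, we get a(t) = -30·t^4 + 100·t^3 + 6·t - 10. We have acceleration a(t) = -30·t^4 + 100·t^3 + 6·t - 10. Substituting t = 1: a(1) = 66.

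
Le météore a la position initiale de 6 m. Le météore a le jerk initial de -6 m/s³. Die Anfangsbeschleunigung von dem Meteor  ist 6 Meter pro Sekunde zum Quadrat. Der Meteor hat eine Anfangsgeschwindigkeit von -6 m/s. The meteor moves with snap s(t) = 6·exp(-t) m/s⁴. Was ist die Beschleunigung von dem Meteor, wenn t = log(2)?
Um dies zu lösen, müssen wir 2 Stammfunktionen unserer Gleichung für den Snap s(t) = 6·exp(-t) finden. Durch Integration von dem Snap und Verwendung der Anfangsbedingung j(0) = -6, erhalten wir j(t) = -6·exp(-t). Mit ∫j(t)dt und Anwendung von a(0) = 6, finden wir a(t) = 6·exp(-t). Aus der Gleichung für die Beschleunigung a(t) = 6·exp(-t), setzen wir t = log(2) ein und erhalten a = 3.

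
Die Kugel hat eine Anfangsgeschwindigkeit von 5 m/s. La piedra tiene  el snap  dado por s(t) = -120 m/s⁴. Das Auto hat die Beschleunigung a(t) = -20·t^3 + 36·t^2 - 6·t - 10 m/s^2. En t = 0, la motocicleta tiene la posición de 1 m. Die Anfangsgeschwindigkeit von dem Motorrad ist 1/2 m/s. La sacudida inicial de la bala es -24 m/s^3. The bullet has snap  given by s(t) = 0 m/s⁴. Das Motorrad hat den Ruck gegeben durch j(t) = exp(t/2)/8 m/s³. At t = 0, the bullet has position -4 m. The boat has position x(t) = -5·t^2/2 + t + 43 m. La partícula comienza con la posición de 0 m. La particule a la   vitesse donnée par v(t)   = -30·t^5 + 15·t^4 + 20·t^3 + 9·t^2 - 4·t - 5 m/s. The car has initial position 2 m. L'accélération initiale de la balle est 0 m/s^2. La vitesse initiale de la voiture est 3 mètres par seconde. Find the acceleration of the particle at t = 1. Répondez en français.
En partant de la vitesse v(t) = -30·t^5 + 15·t^4 + 20·t^3 + 9·t^2 - 4·t - 5, nous prenons 1 dérivée. La dérivée de la vitesse donne l'accélération: a(t) = -150·t^4 + 60·t^3 + 60·t^2 + 18·t - 4. En utilisant a(t) = -150·t^4 + 60·t^3 + 60·t^2 + 18·t - 4 et en substituant t = 1, nous trouvons a = -16.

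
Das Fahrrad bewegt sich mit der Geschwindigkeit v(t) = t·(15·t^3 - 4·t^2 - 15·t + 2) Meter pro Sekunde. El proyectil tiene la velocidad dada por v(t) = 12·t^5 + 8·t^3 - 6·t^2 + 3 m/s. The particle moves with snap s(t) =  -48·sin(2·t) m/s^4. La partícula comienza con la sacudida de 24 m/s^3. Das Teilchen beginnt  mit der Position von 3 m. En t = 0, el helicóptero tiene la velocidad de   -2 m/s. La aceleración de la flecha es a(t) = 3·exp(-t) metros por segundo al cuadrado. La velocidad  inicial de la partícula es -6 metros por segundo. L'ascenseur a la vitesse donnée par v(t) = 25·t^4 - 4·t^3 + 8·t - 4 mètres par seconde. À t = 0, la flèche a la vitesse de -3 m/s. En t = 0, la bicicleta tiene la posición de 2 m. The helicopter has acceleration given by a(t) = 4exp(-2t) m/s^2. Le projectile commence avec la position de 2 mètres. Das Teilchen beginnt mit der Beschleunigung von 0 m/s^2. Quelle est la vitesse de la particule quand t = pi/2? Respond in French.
Nous devons trouver l'intégrale de notre équation du snap s(t) = -48·sin(2·t) 3 fois. L'intégrale du snap est le jerk. En utilisant j(0) = 24, nous obtenons j(t) = 24·cos(2·t). La primitive du jerk est l'accélération. En utilisant a(0) = 0, nous obtenons a(t) = 12·sin(2·t). La primitive de l'accélération est la vitesse. En utilisant v(0) = -6, nous obtenons v(t) = -6·cos(2·t). De l'équation de la vitesse v(t) = -6·cos(2·t), nous substituons t = pi/2 pour obtenir v = 6.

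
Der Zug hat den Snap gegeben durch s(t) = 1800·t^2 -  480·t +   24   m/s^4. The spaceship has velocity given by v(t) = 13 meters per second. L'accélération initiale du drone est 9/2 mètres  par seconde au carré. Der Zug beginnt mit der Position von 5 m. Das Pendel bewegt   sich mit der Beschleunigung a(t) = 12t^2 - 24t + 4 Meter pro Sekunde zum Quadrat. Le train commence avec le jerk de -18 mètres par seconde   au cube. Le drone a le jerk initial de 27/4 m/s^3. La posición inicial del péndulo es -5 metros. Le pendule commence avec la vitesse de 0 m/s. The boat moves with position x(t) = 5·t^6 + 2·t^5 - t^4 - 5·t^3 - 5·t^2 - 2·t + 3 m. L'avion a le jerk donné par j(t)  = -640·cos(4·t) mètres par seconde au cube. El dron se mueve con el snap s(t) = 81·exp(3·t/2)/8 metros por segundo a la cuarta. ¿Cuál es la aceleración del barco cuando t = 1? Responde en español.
Para resolver esto, necesitamos tomar 2 derivadas de nuestra ecuación de la posición x(t) = 5·t^6 + 2·t^5 - t^4 - 5·t^3 - 5·t^2 - 2·t + 3. Tomando d/dt de x(t), encontramos v(t) = 30·t^5 + 10·t^4 - 4·t^3 - 15·t^2 - 10·t - 2. Derivando la velocidad, obtenemos la aceleración: a(t) = 150·t^4 + 40·t^3 - 12·t^2 - 30·t - 10. Tenemos la aceleración a(t) = 150·t^4 + 40·t^3 - 12·t^2 - 30·t - 10. Sustituyendo t = 1: a(1) = 138.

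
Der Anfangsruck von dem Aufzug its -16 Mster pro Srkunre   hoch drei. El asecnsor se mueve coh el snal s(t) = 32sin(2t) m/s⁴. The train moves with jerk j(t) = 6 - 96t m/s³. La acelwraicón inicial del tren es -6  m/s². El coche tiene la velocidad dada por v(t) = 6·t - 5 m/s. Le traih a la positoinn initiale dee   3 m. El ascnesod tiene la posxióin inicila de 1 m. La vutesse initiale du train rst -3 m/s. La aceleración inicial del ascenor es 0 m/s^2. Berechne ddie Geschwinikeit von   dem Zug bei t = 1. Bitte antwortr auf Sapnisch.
Para resolver esto, necesitamos tomar 2 integrales de nuestra ecuación de la sacudida j(t) = 6 - 96·t. La antiderivada de la sacudida es la aceleración. Usando a(0) = -6, obtenemos a(t) = -48·t^2 + 6·t - 6. La antiderivada de la aceleración, con v(0) = -3, da la velocidad: v(t) = -16·t^3 + 3·t^2 - 6·t - 3. Usando v(t) = -16·t^3 + 3·t^2 - 6·t - 3 y sustituyendo t = 1, encontramos v = -22.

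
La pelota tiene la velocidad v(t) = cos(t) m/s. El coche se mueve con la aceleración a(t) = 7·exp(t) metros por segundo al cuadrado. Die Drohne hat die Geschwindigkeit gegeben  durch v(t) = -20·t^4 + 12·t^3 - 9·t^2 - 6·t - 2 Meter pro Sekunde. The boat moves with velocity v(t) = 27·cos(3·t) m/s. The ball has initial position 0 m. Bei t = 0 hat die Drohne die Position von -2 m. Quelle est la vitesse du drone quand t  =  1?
Nous avons la vitesse v(t) = -20·t^4 + 12·t^3 - 9·t^2 - 6·t - 2. En substituant t = 1: v(1) = -25.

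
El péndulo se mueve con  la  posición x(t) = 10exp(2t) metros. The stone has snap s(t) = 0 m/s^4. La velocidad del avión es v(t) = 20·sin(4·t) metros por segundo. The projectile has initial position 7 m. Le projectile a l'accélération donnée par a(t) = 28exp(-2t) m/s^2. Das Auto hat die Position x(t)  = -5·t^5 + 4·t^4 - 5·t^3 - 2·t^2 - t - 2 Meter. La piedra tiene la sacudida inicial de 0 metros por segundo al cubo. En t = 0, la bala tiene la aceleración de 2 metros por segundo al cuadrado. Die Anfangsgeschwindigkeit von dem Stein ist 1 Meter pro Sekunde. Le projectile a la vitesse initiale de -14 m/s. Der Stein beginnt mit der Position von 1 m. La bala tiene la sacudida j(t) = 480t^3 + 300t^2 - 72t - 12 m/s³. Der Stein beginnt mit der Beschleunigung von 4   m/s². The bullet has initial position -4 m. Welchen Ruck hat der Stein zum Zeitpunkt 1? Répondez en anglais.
We must find the integral of our snap equation s(t) = 0 1 time. Integrating snap and using the initial condition j(0) = 0, we get j(t) = 0. Using j(t) = 0 and substituting t = 1, we find j = 0.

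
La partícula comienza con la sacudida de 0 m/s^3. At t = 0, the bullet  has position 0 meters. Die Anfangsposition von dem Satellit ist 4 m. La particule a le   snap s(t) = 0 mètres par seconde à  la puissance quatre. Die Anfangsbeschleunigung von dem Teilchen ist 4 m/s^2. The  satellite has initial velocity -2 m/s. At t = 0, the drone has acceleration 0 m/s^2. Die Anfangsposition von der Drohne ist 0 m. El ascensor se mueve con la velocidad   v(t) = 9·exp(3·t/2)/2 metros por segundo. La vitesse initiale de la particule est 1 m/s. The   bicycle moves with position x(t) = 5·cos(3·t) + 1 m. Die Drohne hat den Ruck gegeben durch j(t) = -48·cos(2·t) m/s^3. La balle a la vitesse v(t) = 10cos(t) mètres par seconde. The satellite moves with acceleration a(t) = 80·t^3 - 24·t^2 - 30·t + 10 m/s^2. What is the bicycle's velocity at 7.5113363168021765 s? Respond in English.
We must differentiate our position equation x(t) = 5·cos(3·t) + 1 1 time. Differentiating position, we get velocity: v(t) = -15·sin(3·t). Using v(t) = -15·sin(3·t) and substituting t = 7.5113363168021765, we find v = 7.74880880627581.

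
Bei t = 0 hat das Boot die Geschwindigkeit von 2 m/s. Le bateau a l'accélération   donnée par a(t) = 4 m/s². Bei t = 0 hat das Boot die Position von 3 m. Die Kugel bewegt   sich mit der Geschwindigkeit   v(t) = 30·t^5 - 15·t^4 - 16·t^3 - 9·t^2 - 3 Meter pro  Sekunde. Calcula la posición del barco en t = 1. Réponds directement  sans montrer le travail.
La posición en t = 1 es x = 7.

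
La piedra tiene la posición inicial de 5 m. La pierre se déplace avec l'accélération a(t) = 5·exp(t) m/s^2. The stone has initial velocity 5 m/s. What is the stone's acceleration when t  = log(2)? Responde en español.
De la ecuación de la aceleración a(t) = 5·exp(t), sustituimos t = log(2) para obtener a = 10.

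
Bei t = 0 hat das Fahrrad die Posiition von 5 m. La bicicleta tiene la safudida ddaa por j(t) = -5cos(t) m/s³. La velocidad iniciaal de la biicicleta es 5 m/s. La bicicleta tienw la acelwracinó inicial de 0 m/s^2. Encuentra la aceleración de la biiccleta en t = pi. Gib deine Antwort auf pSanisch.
Debemos encontrar la integral de nuestra ecuación de la sacudida j(t) = -5·cos(t) 1 vez. La integral de la sacudida, con a(0) = 0, da la aceleración: a(t) = -5·sin(t). De la ecuación de la aceleración a(t) = -5·sin(t), sustituimos t = pi para obtener a = 0.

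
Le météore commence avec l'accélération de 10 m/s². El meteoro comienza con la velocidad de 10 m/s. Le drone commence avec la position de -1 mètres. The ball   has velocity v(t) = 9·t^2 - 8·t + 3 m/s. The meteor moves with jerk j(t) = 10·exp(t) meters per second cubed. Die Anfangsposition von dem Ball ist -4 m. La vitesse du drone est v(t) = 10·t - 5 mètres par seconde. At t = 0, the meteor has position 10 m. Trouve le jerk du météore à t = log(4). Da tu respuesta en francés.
De l'équation du jerk j(t) = 10·exp(t), nous substituons t = log(4) pour obtenir j = 40.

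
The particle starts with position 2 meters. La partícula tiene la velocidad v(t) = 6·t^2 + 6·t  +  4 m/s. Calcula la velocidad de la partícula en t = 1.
Usando v(t) = 6·t^2 + 6·t + 4 y sustituyendo t = 1, encontramos v = 16.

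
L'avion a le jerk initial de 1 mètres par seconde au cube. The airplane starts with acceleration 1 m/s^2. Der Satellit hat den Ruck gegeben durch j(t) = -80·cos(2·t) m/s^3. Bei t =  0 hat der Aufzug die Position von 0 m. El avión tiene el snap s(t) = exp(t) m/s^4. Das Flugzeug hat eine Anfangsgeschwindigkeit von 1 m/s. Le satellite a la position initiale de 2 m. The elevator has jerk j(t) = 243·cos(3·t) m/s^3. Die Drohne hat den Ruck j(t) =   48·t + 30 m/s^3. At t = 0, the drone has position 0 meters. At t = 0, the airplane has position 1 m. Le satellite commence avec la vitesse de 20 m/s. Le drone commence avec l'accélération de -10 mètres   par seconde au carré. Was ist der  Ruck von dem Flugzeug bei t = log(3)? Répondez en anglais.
To solve this, we need to take 1 antiderivative of our snap equation s(t) = exp(t). Finding the antiderivative of s(t) and using j(0) = 1: j(t) = exp(t). We have jerk j(t) = exp(t). Substituting t = log(3): j(log(3)) = 3.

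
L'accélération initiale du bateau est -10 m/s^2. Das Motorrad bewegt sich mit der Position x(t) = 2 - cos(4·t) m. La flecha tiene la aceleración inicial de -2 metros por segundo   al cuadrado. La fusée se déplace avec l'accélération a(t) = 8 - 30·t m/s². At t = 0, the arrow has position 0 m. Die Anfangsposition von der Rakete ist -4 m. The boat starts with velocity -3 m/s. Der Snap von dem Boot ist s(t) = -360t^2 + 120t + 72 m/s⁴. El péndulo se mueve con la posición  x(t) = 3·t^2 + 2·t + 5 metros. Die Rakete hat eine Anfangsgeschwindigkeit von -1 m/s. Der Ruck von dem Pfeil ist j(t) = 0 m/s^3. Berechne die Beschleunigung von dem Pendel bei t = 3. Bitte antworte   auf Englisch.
We must differentiate our position equation x(t) = 3·t^2 + 2·t + 5 2 times. Differentiating position, we get velocity: v(t) = 6·t + 2. The derivative of velocity gives acceleration: a(t) = 6. We have acceleration a(t) = 6. Substituting t = 3: a(3) = 6.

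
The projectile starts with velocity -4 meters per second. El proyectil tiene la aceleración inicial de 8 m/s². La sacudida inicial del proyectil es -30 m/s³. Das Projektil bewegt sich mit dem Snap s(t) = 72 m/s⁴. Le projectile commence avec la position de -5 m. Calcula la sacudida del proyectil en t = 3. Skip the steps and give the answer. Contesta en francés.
La réponse est 186.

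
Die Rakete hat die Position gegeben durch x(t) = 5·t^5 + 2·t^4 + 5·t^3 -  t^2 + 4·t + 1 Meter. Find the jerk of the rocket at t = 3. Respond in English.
We must differentiate our position equation x(t) = 5·t^5 + 2·t^4 + 5·t^3 - t^2 + 4·t + 1 3 times. Taking d/dt of x(t), we find v(t) = 25·t^4 + 8·t^3 + 15·t^2 - 2·t + 4. Taking d/dt of v(t), we find a(t) = 100·t^3 + 24·t^2 + 30·t - 2. Differentiating acceleration, we get jerk: j(t) = 300·t^2 + 48·t + 30. We have jerk j(t) = 300·t^2 + 48·t + 30. Substituting t = 3: j(3) = 2874.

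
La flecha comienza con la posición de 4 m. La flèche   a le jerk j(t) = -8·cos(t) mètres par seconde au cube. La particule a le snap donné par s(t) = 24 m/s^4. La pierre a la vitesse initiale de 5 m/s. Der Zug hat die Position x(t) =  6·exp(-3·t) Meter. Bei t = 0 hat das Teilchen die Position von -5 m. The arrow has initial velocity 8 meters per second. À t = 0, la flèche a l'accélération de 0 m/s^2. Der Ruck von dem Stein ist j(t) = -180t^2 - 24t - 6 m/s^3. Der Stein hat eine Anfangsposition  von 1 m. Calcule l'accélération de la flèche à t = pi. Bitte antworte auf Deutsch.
Wir müssen das Integral unserer Gleichung für den Ruck j(t) = -8·cos(t) 1-mal finden. Mit ∫j(t)dt und Anwendung von a(0) = 0, finden wir a(t) = -8·sin(t). Aus der Gleichung für die Beschleunigung a(t) = -8·sin(t), setzen wir t = pi ein und erhalten a = 0.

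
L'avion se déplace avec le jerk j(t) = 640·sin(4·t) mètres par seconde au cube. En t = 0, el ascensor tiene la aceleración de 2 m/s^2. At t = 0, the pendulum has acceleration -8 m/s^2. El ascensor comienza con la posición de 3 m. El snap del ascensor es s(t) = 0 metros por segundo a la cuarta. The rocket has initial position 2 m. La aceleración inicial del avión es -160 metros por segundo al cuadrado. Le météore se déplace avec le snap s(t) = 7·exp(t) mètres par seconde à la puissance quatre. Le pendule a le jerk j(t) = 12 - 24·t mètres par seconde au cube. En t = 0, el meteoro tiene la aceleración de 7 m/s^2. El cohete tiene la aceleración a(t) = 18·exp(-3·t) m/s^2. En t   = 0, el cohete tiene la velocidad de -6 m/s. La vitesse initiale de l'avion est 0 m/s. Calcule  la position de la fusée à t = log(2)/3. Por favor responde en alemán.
Ausgehend von der Beschleunigung a(t) = 18·exp(-3·t), nehmen wir 2 Stammfunktionen. Mit ∫a(t)dt und Anwendung von v(0) = -6, finden wir v(t) = -6·exp(-3·t). Die Stammfunktion von der Geschwindigkeit ist die Position. Mit x(0) = 2 erhalten wir x(t) = 2·exp(-3·t). Aus der Gleichung für die Position x(t) = 2·exp(-3·t), setzen wir t = log(2)/3 ein und erhalten x = 1.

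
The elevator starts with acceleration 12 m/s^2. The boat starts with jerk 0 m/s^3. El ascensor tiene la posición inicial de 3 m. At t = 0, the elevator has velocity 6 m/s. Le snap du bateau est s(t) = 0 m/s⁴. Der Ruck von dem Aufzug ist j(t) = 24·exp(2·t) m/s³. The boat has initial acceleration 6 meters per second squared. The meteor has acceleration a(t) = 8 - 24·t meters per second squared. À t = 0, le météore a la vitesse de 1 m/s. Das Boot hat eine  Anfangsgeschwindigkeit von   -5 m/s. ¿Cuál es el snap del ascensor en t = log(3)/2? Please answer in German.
Ausgehend von dem Ruck j(t) = 24·exp(2·t), nehmen wir 1 Ableitung. Durch Ableiten von dem Ruck erhalten wir den Snap: s(t) = 48·exp(2·t). Mit s(t) = 48·exp(2·t) und Einsetzen von t = log(3)/2, finden wir s = 144.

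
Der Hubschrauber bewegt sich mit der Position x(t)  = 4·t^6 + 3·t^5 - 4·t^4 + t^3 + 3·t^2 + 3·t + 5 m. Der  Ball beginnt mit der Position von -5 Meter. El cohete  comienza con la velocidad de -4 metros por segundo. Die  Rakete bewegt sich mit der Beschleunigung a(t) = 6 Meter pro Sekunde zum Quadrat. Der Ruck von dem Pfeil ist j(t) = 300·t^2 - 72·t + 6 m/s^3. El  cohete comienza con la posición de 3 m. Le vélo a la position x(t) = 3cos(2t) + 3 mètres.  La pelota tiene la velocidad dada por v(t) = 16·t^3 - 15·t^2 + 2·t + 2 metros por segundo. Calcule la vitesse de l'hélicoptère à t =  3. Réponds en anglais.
To solve this, we need to take 1 derivative of our position equation x(t) = 4·t^6 + 3·t^5 - 4·t^4 + t^3 + 3·t^2 + 3·t + 5. Differentiating position, we get velocity: v(t) = 24·t^5 + 15·t^4 - 16·t^3 + 3·t^2 + 6·t + 3. From the given velocity equation v(t) = 24·t^5 + 15·t^4 - 16·t^3 + 3·t^2 + 6·t + 3, we substitute t = 3 to get v = 6663.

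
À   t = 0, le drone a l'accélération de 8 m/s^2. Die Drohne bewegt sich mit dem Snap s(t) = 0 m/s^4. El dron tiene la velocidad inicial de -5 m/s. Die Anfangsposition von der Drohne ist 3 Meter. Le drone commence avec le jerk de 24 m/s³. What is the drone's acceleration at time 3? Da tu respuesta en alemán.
Wir müssen das Integral unserer Gleichung für den Snap s(t) = 0 2-mal finden. Das Integral von dem Snap ist der Ruck. Mit j(0) = 24 erhalten wir j(t) = 24. Mit ∫j(t)dt und Anwendung von a(0) = 8, finden wir a(t) = 24·t + 8. Aus der Gleichung für die Beschleunigung a(t) = 24·t + 8, setzen wir t = 3 ein und erhalten a = 80.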